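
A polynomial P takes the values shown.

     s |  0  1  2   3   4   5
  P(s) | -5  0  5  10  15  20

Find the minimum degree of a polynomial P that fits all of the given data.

Forward differences of the values at s = 0, 1, 2, 3, 4, 5:
  P  : -5  0  5  10  15  20
  Δ  : 5  5  5  5  5
  Δ^2: 0  0  0  0
  Δ^3: 0  0  0
  Δ^4: 0  0
  Δ^5: 0
The first differences are constant (5) and nonzero, while all higher differences vanish, so the minimal degree is 1.

1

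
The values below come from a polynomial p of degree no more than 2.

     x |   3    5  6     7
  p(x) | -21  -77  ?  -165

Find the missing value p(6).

-117

The 3 known points determine the degree-2 polynomial uniquely.
Write p(x) = ax^2 + bx + c. Substituting each data point gives a linear system:
  9a + 3b + c = -21
  25a + 5b + c = -77
  49a + 7b + c = -165
Solving the system yields a = -4, b = 4, c = 3.
So p(x) = -4x² + 4x + 3.
Then p(6) = -117.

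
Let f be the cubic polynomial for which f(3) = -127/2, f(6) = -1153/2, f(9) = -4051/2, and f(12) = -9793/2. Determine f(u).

f(u) = -3u^3 + 2u^2 - 1/2

Using the Lagrange interpolation formula with nodes 3, 6, 9, 12:
  L_0(u) = (u - 6)(u - 9)(u - 12) / -162
  L_1(u) = (u - 3)(u - 9)(u - 12) / 54
  L_2(u) = (u - 3)(u - 6)(u - 12) / -54
  L_3(u) = (u - 3)(u - 6)(u - 9) / 162
Then f(u) = -127/2·L_0(u) - 1153/2·L_1(u) - 4051/2·L_2(u) - 9793/2·L_3(u).
Expanding and collecting terms gives f(u) = -3u³ + 2u² - 1/2.
Check: f(6) = -1153/2. ✓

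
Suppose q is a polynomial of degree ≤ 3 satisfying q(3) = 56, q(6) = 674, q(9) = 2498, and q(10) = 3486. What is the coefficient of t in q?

Write q(t) = at^3 + bt^2 + ct + d. Substituting each data point gives a linear system:
  27a + 9b + 3c + d = 56
  216a + 36b + 6c + d = 674
  729a + 81b + 9c + d = 2498
  1000a + 100b + 10c + d = 3486
Solving the system yields a = 4, b = -5, c = -1, d = -4.
So q(t) = 4t³ - 5t² - t - 4.
The coefficient of t is -1.

-1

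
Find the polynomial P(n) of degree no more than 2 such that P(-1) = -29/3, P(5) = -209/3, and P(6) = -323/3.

P(n) = -4n^2 + 6n + 1/3

Write P(n) = an^2 + bn + c. Substituting each data point gives a linear system:
  a - b + c = -29/3
  25a + 5b + c = -209/3
  36a + 6b + c = -323/3
Solving the system yields a = -4, b = 6, c = 1/3.
So P(n) = -4n^2 + 6n + 1/3.
Check: P(-1) = -29/3. ✓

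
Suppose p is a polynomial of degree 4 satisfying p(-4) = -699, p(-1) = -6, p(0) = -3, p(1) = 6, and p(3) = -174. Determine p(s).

Write p(s) = as^4 + bs^3 + cs^2 + ds + e. Substituting each data point gives a linear system:
  256a - 64b + 16c - 4d + e = -699
  a - b + c - d + e = -6
  e = -3
  a + b + c + d + e = 6
  81a + 27b + 9c + 3d + e = -174
Solving the system yields a = -3, b = 0, c = 6, d = 6, e = -3.
So p(s) = -3s⁴ + 6s² + 6s - 3.
Check: p(0) = -3. ✓

p(s) = -3s^4 + 6s^2 + 6s - 3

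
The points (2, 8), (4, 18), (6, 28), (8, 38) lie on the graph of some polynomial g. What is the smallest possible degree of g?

1

Forward differences of the values at u = 2, 4, 6, 8:
  g  : 8  18  28  38
  Δ  : 10  10  10
  Δ^2: 0  0
  Δ^3: 0
The first differences are constant (10) and nonzero, while all higher differences vanish, so the minimal degree is 1.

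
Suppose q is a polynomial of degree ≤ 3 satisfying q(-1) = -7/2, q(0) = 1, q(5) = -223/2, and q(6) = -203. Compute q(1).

Write q(n) = an^3 + bn^2 + cn + d. Substituting each data point gives a linear system:
  -a + b - c + d = -7/2
  d = 1
  125a + 25b + 5c + d = -223/2
  216a + 36b + 6c + d = -203
Solving the system yields a = -1, b = -1/2, c = 5, d = 1.
So q(n) = -n³ - (1/2)n² + 5n + 1.
Then q(1) = 9/2.

9/2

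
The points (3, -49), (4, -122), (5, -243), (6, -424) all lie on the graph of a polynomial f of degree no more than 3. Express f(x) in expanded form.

f(x) = -2x^3 + x + 2

Write f(x) = ax^3 + bx^2 + cx + d. Substituting each data point gives a linear system:
  27a + 9b + 3c + d = -49
  64a + 16b + 4c + d = -122
  125a + 25b + 5c + d = -243
  216a + 36b + 6c + d = -424
Solving the system yields a = -2, b = 0, c = 1, d = 2.
So f(x) = -2x^3 + x + 2.
Check: f(3) = -49. ✓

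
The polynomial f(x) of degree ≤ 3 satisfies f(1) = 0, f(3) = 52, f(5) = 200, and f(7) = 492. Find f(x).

Write f(x) = ax^3 + bx^2 + cx + d. Substituting each data point gives a linear system:
  a + b + c + d = 0
  27a + 9b + 3c + d = 52
  125a + 25b + 5c + d = 200
  343a + 49b + 7c + d = 492
Solving the system yields a = 1, b = 3, c = 1, d = -5.
So f(x) = x^3 + 3x^2 + x - 5.
Check: f(1) = 0. ✓

f(x) = x^3 + 3x^2 + x - 5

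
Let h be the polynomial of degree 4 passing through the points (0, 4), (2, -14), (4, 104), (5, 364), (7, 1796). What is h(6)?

886

Using the Lagrange interpolation formula with nodes 0, 2, 4, 5, 7:
  L_0(x) = (x - 2)(x - 4)(x - 5)(x - 7) / 280
  L_1(x) = x(x - 4)(x - 5)(x - 7) / -60
  L_2(x) = x(x - 2)(x - 5)(x - 7) / 24
  L_3(x) = x(x - 2)(x - 4)(x - 7) / -30
  L_4(x) = x(x - 2)(x - 4)(x - 5) / 210
Then h(x) = 4·L_0(x) - 14·L_1(x) + 104·L_2(x) + 364·L_3(x) + 1796·L_4(x).
Expanding and collecting terms gives h(x) = x⁴ - x³ - 5x² - 3x + 4.
Evaluating at x = 6: h(6) = 886.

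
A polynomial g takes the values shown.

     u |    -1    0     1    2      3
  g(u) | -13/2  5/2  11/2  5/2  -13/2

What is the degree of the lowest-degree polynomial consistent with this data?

Forward differences of the values at u = -1, 0, 1, 2, 3:
  g  : -13/2  5/2  11/2  5/2  -13/2
  Δ  : 9  3  -3  -9
  Δ^2: -6  -6  -6
  Δ^3: 0  0
  Δ^4: 0
The second differences are constant (-6) and nonzero, while all higher differences vanish, so the minimal degree is 2.

2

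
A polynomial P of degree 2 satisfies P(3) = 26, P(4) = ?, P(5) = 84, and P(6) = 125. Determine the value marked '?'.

The 3 known points determine the degree-2 polynomial uniquely.
Write P(x) = ax^2 + bx + c. Substituting each data point gives a linear system:
  9a + 3b + c = 26
  25a + 5b + c = 84
  36a + 6b + c = 125
Solving the system yields a = 4, b = -3, c = -1.
So P(x) = 4x^2 - 3x - 1.
Then P(4) = 51.

51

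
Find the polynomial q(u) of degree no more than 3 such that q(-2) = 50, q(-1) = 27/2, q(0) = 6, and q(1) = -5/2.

q(u) = -5u^3 - (1/2)u^2 - 3u + 6

Write q(u) = au^3 + bu^2 + cu + d. Substituting each data point gives a linear system:
  -8a + 4b - 2c + d = 50
  -a + b - c + d = 27/2
  d = 6
  a + b + c + d = -5/2
Solving the system yields a = -5, b = -1/2, c = -3, d = 6.
So q(u) = -5u^3 - (1/2)u^2 - 3u + 6.
Check: q(1) = -5/2. ✓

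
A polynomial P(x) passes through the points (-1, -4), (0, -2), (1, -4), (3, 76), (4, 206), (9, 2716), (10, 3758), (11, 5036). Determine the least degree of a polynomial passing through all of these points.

3

Divided differences on the nodes -1, 0, 1, 3, 4, 9, 10, 11:
  order 0: -4  -2  -4  76  206  2716  3758  5036
  order 1: 2  -2  40  130  502  1042  1278
  order 2: -2  14  30  62  90  118
  order 3: 4  4  4  4  4
  order 4: 0  0  0  0
  order 5: 0  0  0
  order 6: 0  0
  order 7: 0
The order-3 divided differences are all 4 (nonzero) and every higher order vanishes, so the data lies on a polynomial of degree exactly 3.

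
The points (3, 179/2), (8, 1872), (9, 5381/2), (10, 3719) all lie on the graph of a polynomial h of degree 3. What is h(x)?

h(x) = 4x^3 - 3x^2 + (3/2)x + 4

Using the Lagrange interpolation formula with nodes 3, 8, 9, 10:
  L_0(x) = (x - 8)(x - 9)(x - 10) / -210
  L_1(x) = (x - 3)(x - 9)(x - 10) / 10
  L_2(x) = (x - 3)(x - 8)(x - 10) / -6
  L_3(x) = (x - 3)(x - 8)(x - 9) / 14
Then h(x) = 179/2·L_0(x) + 1872·L_1(x) + 5381/2·L_2(x) + 3719·L_3(x).
Expanding and collecting terms gives h(x) = 4x^3 - 3x^2 + (3/2)x + 4.
Check: h(3) = 179/2. ✓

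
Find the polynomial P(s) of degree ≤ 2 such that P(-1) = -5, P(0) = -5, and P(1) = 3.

Using the Lagrange interpolation formula with nodes -1, 0, 1:
  L_0(s) = s(s - 1) / 2
  L_1(s) = (s + 1)(s - 1) / -1
  L_2(s) = (s + 1)s / 2
Then P(s) = -5·L_0(s) - 5·L_1(s) + 3·L_2(s).
Expanding and collecting terms gives P(s) = 4s^2 + 4s - 5.
Check: P(1) = 3. ✓

P(s) = 4s^2 + 4s - 5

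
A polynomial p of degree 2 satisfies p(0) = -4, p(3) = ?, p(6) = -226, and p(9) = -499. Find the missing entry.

-61

The 3 known points determine the degree-2 polynomial uniquely.
Write p(s) = as^2 + bs + c. Substituting each data point gives a linear system:
  c = -4
  36a + 6b + c = -226
  81a + 9b + c = -499
Solving the system yields a = -6, b = -1, c = -4.
So p(s) = -6s² - s - 4.
Then p(3) = -61.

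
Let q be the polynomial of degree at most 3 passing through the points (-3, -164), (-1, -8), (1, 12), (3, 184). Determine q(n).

q(n) = 6n^3 + n^2 + 4n + 1

Write q(n) = an^3 + bn^2 + cn + d. Substituting each data point gives a linear system:
  -27a + 9b - 3c + d = -164
  -a + b - c + d = -8
  a + b + c + d = 12
  27a + 9b + 3c + d = 184
Solving the system yields a = 6, b = 1, c = 4, d = 1.
So q(n) = 6n³ + n² + 4n + 1.
Check: q(-3) = -164. ✓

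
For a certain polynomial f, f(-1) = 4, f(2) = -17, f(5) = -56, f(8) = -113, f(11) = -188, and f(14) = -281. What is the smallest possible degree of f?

Forward differences of the values at u = -1, 2, 5, 8, 11, 14:
  f  : 4  -17  -56  -113  -188  -281
  Δ  : -21  -39  -57  -75  -93
  Δ^2: -18  -18  -18  -18
  Δ^3: 0  0  0
  Δ^4: 0  0
  Δ^5: 0
The second differences are constant (-18) and nonzero, while all higher differences vanish, so the minimal degree is 2.

2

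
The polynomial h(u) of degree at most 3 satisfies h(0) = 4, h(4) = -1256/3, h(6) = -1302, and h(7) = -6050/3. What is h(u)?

h(u) = -5u^3 - 6u^2 - (5/3)u + 4

Using the Lagrange interpolation formula with nodes 0, 4, 6, 7:
  L_0(u) = (u - 4)(u - 6)(u - 7) / -168
  L_1(u) = u(u - 6)(u - 7) / 24
  L_2(u) = u(u - 4)(u - 7) / -12
  L_3(u) = u(u - 4)(u - 6) / 21
Then h(u) = 4·L_0(u) - 1256/3·L_1(u) - 1302·L_2(u) - 6050/3·L_3(u).
Expanding and collecting terms gives h(u) = -5u³ - 6u² - (5/3)u + 4.
Check: h(4) = -1256/3. ✓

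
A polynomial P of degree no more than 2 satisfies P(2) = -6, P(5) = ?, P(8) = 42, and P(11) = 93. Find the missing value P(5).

9

On equispaced nodes a degree-2 polynomial has vanishing third forward difference, so
  - P(2) + 3·P(5) - 3·P(8) + P(11) = 0.
Substituting the known values and solving for P(5):
  3·P(5) = 27
  P(5) = 9.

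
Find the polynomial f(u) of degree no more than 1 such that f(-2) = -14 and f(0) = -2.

Write f(u) = au + b. Substituting each data point gives a linear system:
  -2a + b = -14
  b = -2
Solving the system yields a = 6, b = -2.
So f(u) = 6u - 2.
Check: f(0) = -2. ✓

f(u) = 6u - 2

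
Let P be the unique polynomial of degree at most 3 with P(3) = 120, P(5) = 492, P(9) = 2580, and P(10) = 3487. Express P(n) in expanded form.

P(n) = 3n^3 + 5n^2 - n - 3

Write P(n) = an^3 + bn^2 + cn + d. Substituting each data point gives a linear system:
  27a + 9b + 3c + d = 120
  125a + 25b + 5c + d = 492
  729a + 81b + 9c + d = 2580
  1000a + 100b + 10c + d = 3487
Solving the system yields a = 3, b = 5, c = -1, d = -3.
So P(n) = 3n^3 + 5n^2 - n - 3.
Check: P(9) = 2580. ✓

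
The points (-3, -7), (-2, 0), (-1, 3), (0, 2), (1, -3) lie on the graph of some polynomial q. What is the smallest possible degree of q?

2

Forward differences of the values at t = -3, -2, -1, 0, 1:
  q  : -7  0  3  2  -3
  Δ  : 7  3  -1  -5
  Δ^2: -4  -4  -4
  Δ^3: 0  0
  Δ^4: 0
The second differences are constant (-4) and nonzero, while all higher differences vanish, so the minimal degree is 2.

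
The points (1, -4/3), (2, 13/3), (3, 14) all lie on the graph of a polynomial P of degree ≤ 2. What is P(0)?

-3

Forward differences of the values at t = 1, 2, 3:
  P  : -4/3  13/3  14
  Δ  : 17/3  29/3
  Δ^2: 4
The second differences are constant, confirming degree 2.
Interpolating (Newton forward form) and evaluating at t = 0 gives P(0) = -3.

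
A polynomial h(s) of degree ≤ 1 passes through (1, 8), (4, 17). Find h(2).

Using the Lagrange interpolation formula with nodes 1, 4:
  L_0(s) = (s - 4) / -3
  L_1(s) = (s - 1) / 3
Then h(s) = 8·L_0(s) + 17·L_1(s).
Expanding and collecting terms gives h(s) = 3s + 5.
Evaluating at s = 2: h(2) = 11.

11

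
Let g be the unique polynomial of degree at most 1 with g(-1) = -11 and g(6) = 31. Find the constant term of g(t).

Write g(t) = at + b. Substituting each data point gives a linear system:
  -a + b = -11
  6a + b = 31
Solving the system yields a = 6, b = -5.
So g(t) = 6t - 5.
The constant term is -5.

-5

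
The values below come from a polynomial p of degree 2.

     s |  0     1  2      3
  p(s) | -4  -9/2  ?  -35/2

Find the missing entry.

On equispaced nodes a degree-2 polynomial has vanishing third forward difference, so
  - p(0) + 3·p(1) - 3·p(2) + p(3) = 0.
Substituting the known values and solving for p(2):
  -3·p(2) = 27
  p(2) = -9.

-9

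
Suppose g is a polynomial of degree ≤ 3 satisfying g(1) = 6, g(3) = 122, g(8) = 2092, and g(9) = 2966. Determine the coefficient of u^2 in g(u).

Write g(u) = au^3 + bu^2 + cu + d. Substituting each data point gives a linear system:
  a + b + c + d = 6
  27a + 9b + 3c + d = 122
  512a + 64b + 8c + d = 2092
  729a + 81b + 9c + d = 2966
Solving the system yields a = 4, b = 0, c = 6, d = -4.
So g(u) = 4u^3 + 6u - 4.
The coefficient of u^2 is 0.

0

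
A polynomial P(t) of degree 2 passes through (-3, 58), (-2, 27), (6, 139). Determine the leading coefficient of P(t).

5

Write P(t) = at^2 + bt + c. Substituting each data point gives a linear system:
  9a - 3b + c = 58
  4a - 2b + c = 27
  36a + 6b + c = 139
Solving the system yields a = 5, b = -6, c = -5.
So P(t) = 5t² - 6t - 5.
The leading coefficient is 5.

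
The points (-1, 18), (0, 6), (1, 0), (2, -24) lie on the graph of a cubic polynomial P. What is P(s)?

Write P(s) = as^3 + bs^2 + cs + d. Substituting each data point gives a linear system:
  -a + b - c + d = 18
  d = 6
  a + b + c + d = 0
  8a + 4b + 2c + d = -24
Solving the system yields a = -4, b = 3, c = -5, d = 6.
So P(s) = -4s^3 + 3s^2 - 5s + 6.
Check: P(1) = 0. ✓

P(s) = -4s^3 + 3s^2 - 5s + 6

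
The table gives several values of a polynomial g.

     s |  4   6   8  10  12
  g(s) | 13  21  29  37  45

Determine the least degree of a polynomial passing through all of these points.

Forward differences of the values at s = 4, 6, 8, 10, 12:
  g  : 13  21  29  37  45
  Δ  : 8  8  8  8
  Δ^2: 0  0  0
  Δ^3: 0  0
  Δ^4: 0
The first differences are constant (8) and nonzero, while all higher differences vanish, so the minimal degree is 1.

1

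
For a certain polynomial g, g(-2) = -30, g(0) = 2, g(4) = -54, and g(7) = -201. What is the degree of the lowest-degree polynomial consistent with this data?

2

Divided differences on the nodes -2, 0, 4, 7:
  order 0: -30  2  -54  -201
  order 1: 16  -14  -49
  order 2: -5  -5
  order 3: 0
The order-2 divided differences are all -5 (nonzero) and every higher order vanishes, so the data lies on a polynomial of degree exactly 2.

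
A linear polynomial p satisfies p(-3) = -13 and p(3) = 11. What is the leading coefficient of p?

4

Write p(u) = au + b. Substituting each data point gives a linear system:
  -3a + b = -13
  3a + b = 11
Solving the system yields a = 4, b = -1.
So p(u) = 4u - 1.
The leading coefficient is 4.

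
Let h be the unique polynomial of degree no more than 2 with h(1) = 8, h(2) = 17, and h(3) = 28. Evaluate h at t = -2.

-7

Using the Lagrange interpolation formula with nodes 1, 2, 3:
  L_0(t) = (t - 2)(t - 3) / 2
  L_1(t) = (t - 1)(t - 3) / -1
  L_2(t) = (t - 1)(t - 2) / 2
Then h(t) = 8·L_0(t) + 17·L_1(t) + 28·L_2(t).
Expanding and collecting terms gives h(t) = t^2 + 6t + 1.
Evaluating at t = -2: h(-2) = -7.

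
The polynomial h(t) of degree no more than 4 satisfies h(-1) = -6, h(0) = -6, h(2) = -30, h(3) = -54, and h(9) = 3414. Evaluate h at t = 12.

13410

Using the Lagrange interpolation formula with nodes -1, 0, 2, 3, 9:
  L_0(t) = t(t - 2)(t - 3)(t - 9) / 120
  L_1(t) = (t + 1)(t - 2)(t - 3)(t - 9) / -54
  L_2(t) = (t + 1)t(t - 3)(t - 9) / 42
  L_3(t) = (t + 1)t(t - 2)(t - 9) / -72
  L_4(t) = (t + 1)t(t - 2)(t - 3) / 3780
Then h(t) = -6·L_0(t) - 6·L_1(t) - 30·L_2(t) - 54·L_3(t) + 3414·L_4(t).
Expanding and collecting terms gives h(t) = t^4 - 4t^3 - 3t^2 + 2t - 6.
Evaluating at t = 12: h(12) = 13410.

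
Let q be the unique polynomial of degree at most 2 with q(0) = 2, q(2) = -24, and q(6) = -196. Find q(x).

Write q(x) = ax^2 + bx + c. Substituting each data point gives a linear system:
  c = 2
  4a + 2b + c = -24
  36a + 6b + c = -196
Solving the system yields a = -5, b = -3, c = 2.
So q(x) = -5x² - 3x + 2.
Check: q(2) = -24. ✓

q(x) = -5x^2 - 3x + 2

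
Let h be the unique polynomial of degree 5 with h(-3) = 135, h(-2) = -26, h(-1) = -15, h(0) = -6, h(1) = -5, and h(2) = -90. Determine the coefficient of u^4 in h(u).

-3

Write h(u) = au^5 + bu^4 + cu^3 + du^2 + eu + k. Substituting each data point gives a linear system:
  -243a + 81b - 27c + 9d - 3e + k = 135
  -32a + 16b - 8c + 4d - 2e + k = -26
  -a + b - c + d - e + k = -15
  k = -6
  a + b + c + d + e + k = -5
  32a + 16b + 8c + 4d + 2e + k = -90
Solving the system yields a = -2, b = -3, c = 3, d = -1, e = 4, k = -6.
So h(u) = -2u^5 - 3u^4 + 3u^3 - u^2 + 4u - 6.
The coefficient of u^4 is -3.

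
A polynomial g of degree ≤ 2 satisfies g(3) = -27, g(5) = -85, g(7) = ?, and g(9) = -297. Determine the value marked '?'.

On equispaced nodes a degree-2 polynomial has vanishing third forward difference, so
  - g(3) + 3·g(5) - 3·g(7) + g(9) = 0.
Substituting the known values and solving for g(7):
  -3·g(7) = 525
  g(7) = -175.

-175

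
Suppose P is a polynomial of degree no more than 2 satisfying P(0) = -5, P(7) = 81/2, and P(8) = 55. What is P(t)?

P(t) = t^2 - (1/2)t - 5

Using the Lagrange interpolation formula with nodes 0, 7, 8:
  L_0(t) = (t - 7)(t - 8) / 56
  L_1(t) = t(t - 8) / -7
  L_2(t) = t(t - 7) / 8
Then P(t) = -5·L_0(t) + 81/2·L_1(t) + 55·L_2(t).
Expanding and collecting terms gives P(t) = t^2 - (1/2)t - 5.
Check: P(8) = 55. ✓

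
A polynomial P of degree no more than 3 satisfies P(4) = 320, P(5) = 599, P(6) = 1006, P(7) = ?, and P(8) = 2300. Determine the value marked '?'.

The 4 known points determine the degree-3 polynomial uniquely.
Write P(u) = au^3 + bu^2 + cu + d. Substituting each data point gives a linear system:
  64a + 16b + 4c + d = 320
  125a + 25b + 5c + d = 599
  216a + 36b + 6c + d = 1006
  512a + 64b + 8c + d = 2300
Solving the system yields a = 4, b = 4, c = -1, d = 4.
So P(u) = 4u^3 + 4u^2 - u + 4.
Then P(7) = 1565.

1565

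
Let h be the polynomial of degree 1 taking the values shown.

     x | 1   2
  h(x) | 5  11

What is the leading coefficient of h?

Write h(x) = ax + b. Substituting each data point gives a linear system:
  a + b = 5
  2a + b = 11
Solving the system yields a = 6, b = -1.
So h(x) = 6x - 1.
The leading coefficient is 6.

6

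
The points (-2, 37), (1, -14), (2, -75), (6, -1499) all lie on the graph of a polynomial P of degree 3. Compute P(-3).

Write P(u) = au^3 + bu^2 + cu + d. Substituting each data point gives a linear system:
  -8a + 4b - 2c + d = 37
  a + b + c + d = -14
  8a + 4b + 2c + d = -75
  216a + 36b + 6c + d = -1499
Solving the system yields a = -6, b = -5, c = -4, d = 1.
So P(u) = -6u^3 - 5u^2 - 4u + 1.
Then P(-3) = 130.

130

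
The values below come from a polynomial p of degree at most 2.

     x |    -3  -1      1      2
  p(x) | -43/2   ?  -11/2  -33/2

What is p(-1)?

The 3 known points determine the degree-2 polynomial uniquely.
Write p(x) = ax^2 + bx + c. Substituting each data point gives a linear system:
  9a - 3b + c = -43/2
  a + b + c = -11/2
  4a + 2b + c = -33/2
Solving the system yields a = -3, b = -2, c = -1/2.
So p(x) = -3x² - 2x - 1/2.
Then p(-1) = -3/2.

-3/2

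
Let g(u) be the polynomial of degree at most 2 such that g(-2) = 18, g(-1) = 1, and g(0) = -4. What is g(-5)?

Forward differences of the values at u = -2, -1, 0:
  g  : 18  1  -4
  Δ  : -17  -5
  Δ^2: 12
The second differences are constant, confirming degree 2.
Interpolating (Newton forward form) and evaluating at u = -5 gives g(-5) = 141.

141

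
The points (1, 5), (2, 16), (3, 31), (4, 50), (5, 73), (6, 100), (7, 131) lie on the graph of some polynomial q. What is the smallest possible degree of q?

2

Forward differences of the values at x = 1, 2, 3, 4, 5, 6, 7:
  q  : 5  16  31  50  73  100  131
  Δ  : 11  15  19  23  27  31
  Δ^2: 4  4  4  4  4
  Δ^3: 0  0  0  0
  Δ^4: 0  0  0
  Δ^5: 0  0
  Δ^6: 0
The second differences are constant (4) and nonzero, while all higher differences vanish, so the minimal degree is 2.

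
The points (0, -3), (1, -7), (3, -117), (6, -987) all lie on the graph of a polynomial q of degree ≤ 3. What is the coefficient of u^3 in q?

-5

Write q(u) = au^3 + bu^2 + cu + d. Substituting each data point gives a linear system:
  d = -3
  a + b + c + d = -7
  27a + 9b + 3c + d = -117
  216a + 36b + 6c + d = -987
Solving the system yields a = -5, b = 3, c = -2, d = -3.
So q(u) = -5u³ + 3u² - 2u - 3.
The leading coefficient is -5.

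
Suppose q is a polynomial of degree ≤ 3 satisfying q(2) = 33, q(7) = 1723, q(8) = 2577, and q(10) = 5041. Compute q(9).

3673

Write q(u) = au^3 + bu^2 + cu + d. Substituting each data point gives a linear system:
  8a + 4b + 2c + d = 33
  343a + 49b + 7c + d = 1723
  512a + 64b + 8c + d = 2577
  1000a + 100b + 10c + d = 5041
Solving the system yields a = 5, b = 1, c = -6, d = 1.
So q(u) = 5u^3 + u^2 - 6u + 1.
Then q(9) = 3673.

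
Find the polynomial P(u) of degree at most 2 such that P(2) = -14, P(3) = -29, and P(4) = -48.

P(u) = -2u^2 - 5u + 4

Write P(u) = au^2 + bu + c. Substituting each data point gives a linear system:
  4a + 2b + c = -14
  9a + 3b + c = -29
  16a + 4b + c = -48
Solving the system yields a = -2, b = -5, c = 4.
So P(u) = -2u^2 - 5u + 4.
Check: P(4) = -48. ✓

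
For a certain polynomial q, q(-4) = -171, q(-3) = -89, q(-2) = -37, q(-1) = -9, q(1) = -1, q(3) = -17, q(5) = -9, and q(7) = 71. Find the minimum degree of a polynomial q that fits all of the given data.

Divided differences on the nodes -4, -3, -2, -1, 1, 3, 5, 7:
  order 0: -171  -89  -37  -9  -1  -17  -9  71
  order 1: 82  52  28  4  -8  4  40
  order 2: -15  -12  -8  -3  3  9
  order 3: 1  1  1  1  1
  order 4: 0  0  0  0
  order 5: 0  0  0
  order 6: 0  0
  order 7: 0
The order-3 divided differences are all 1 (nonzero) and every higher order vanishes, so the data lies on a polynomial of degree exactly 3.

3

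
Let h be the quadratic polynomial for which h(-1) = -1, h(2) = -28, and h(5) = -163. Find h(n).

h(n) = -6n^2 - 3n + 2

Using the Lagrange interpolation formula with nodes -1, 2, 5:
  L_0(n) = (n - 2)(n - 5) / 18
  L_1(n) = (n + 1)(n - 5) / -9
  L_2(n) = (n + 1)(n - 2) / 18
Then h(n) = -1·L_0(n) - 28·L_1(n) - 163·L_2(n).
Expanding and collecting terms gives h(n) = -6n^2 - 3n + 2.
Check: h(2) = -28. ✓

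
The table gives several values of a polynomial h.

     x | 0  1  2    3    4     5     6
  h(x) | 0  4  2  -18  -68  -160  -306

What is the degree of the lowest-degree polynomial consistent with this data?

Forward differences of the values at x = 0, 1, 2, 3, 4, 5, 6:
  h  : 0  4  2  -18  -68  -160  -306
  Δ  : 4  -2  -20  -50  -92  -146
  Δ^2: -6  -18  -30  -42  -54
  Δ^3: -12  -12  -12  -12
  Δ^4: 0  0  0
  Δ^5: 0  0
  Δ^6: 0
The third differences are constant (-12) and nonzero, while all higher differences vanish, so the minimal degree is 3.

3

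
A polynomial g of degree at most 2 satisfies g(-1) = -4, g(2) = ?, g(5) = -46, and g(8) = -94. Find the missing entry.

On equispaced nodes a degree-2 polynomial has vanishing third forward difference, so
  - g(-1) + 3·g(2) - 3·g(5) + g(8) = 0.
Substituting the known values and solving for g(2):
  3·g(2) = -48
  g(2) = -16.

-16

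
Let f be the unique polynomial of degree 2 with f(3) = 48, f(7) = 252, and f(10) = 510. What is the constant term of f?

Write f(s) = as^2 + bs + c. Substituting each data point gives a linear system:
  9a + 3b + c = 48
  49a + 7b + c = 252
  100a + 10b + c = 510
Solving the system yields a = 5, b = 1, c = 0.
So f(s) = 5s^2 + s.
The constant term is 0.

0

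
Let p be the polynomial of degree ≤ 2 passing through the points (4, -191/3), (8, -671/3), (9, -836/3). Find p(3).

Write p(n) = an^2 + bn + c. Substituting each data point gives a linear system:
  16a + 4b + c = -191/3
  64a + 8b + c = -671/3
  81a + 9b + c = -836/3
Solving the system yields a = -3, b = -4, c = 1/3.
So p(n) = -3n^2 - 4n + 1/3.
Then p(3) = -116/3.

-116/3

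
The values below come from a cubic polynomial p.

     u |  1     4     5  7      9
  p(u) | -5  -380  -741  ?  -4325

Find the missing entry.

The 4 known points determine the degree-3 polynomial uniquely.
Write p(u) = au^3 + bu^2 + cu + d. Substituting each data point gives a linear system:
  a + b + c + d = -5
  64a + 16b + 4c + d = -380
  125a + 25b + 5c + d = -741
  729a + 81b + 9c + d = -4325
Solving the system yields a = -6, b = 1, c = -4, d = 4.
So p(u) = -6u^3 + u^2 - 4u + 4.
Then p(7) = -2033.

-2033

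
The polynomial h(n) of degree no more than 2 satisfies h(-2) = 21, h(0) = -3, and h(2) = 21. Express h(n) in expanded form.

h(n) = 6n^2 - 3

Using the Lagrange interpolation formula with nodes -2, 0, 2:
  L_0(n) = n(n - 2) / 8
  L_1(n) = (n + 2)(n - 2) / -4
  L_2(n) = (n + 2)n / 8
Then h(n) = 21·L_0(n) - 3·L_1(n) + 21·L_2(n).
Expanding and collecting terms gives h(n) = 6n² - 3.
Check: h(-2) = 21. ✓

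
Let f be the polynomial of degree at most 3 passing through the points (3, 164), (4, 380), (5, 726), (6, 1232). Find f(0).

Using the Lagrange interpolation formula with nodes 3, 4, 5, 6:
  L_0(x) = (x - 4)(x - 5)(x - 6) / -6
  L_1(x) = (x - 3)(x - 5)(x - 6) / 2
  L_2(x) = (x - 3)(x - 4)(x - 6) / -2
  L_3(x) = (x - 3)(x - 4)(x - 5) / 6
Then f(x) = 164·L_0(x) + 380·L_1(x) + 726·L_2(x) + 1232·L_3(x).
Expanding and collecting terms gives f(x) = 5x^3 + 5x^2 - 4x - 4.
Evaluating at x = 0: f(0) = -4.

-4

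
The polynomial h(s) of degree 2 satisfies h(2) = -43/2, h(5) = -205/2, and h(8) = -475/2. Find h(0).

5/2

Write h(s) = as^2 + bs + c. Substituting each data point gives a linear system:
  4a + 2b + c = -43/2
  25a + 5b + c = -205/2
  64a + 8b + c = -475/2
Solving the system yields a = -3, b = -6, c = 5/2.
So h(s) = -3s^2 - 6s + 5/2.
Then h(0) = 5/2.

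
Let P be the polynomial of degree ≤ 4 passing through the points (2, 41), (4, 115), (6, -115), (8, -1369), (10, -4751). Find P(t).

P(t) = -t^4 + 5t^3 + 2t^2 + 5t - 1

Write P(t) = at^4 + bt^3 + ct^2 + dt + e. Substituting each data point gives a linear system:
  16a + 8b + 4c + 2d + e = 41
  256a + 64b + 16c + 4d + e = 115
  1296a + 216b + 36c + 6d + e = -115
  4096a + 512b + 64c + 8d + e = -1369
  10000a + 1000b + 100c + 10d + e = -4751
Solving the system yields a = -1, b = 5, c = 2, d = 5, e = -1.
So P(t) = -t^4 + 5t^3 + 2t^2 + 5t - 1.
Check: P(2) = 41. ✓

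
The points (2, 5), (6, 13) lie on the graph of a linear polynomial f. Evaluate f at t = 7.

15

Using the Lagrange interpolation formula with nodes 2, 6:
  L_0(t) = (t - 6) / -4
  L_1(t) = (t - 2) / 4
Then f(t) = 5·L_0(t) + 13·L_1(t).
Expanding and collecting terms gives f(t) = 2t + 1.
Evaluating at t = 7: f(7) = 15.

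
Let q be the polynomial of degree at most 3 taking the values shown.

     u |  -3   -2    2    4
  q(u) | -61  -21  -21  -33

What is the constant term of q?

Write q(u) = au^3 + bu^2 + cu + d. Substituting each data point gives a linear system:
  -27a + 9b - 3c + d = -61
  -8a + 4b - 2c + d = -21
  8a + 4b + 2c + d = -21
  64a + 16b + 4c + d = -33
Solving the system yields a = 1, b = -5, c = -4, d = -1.
So q(u) = u^3 - 5u^2 - 4u - 1.
The constant term is -1.

-1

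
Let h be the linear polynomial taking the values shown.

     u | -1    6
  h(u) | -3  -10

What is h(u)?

Write h(u) = au + b. Substituting each data point gives a linear system:
  -a + b = -3
  6a + b = -10
Solving the system yields a = -1, b = -4.
So h(u) = -u - 4.
Check: h(-1) = -3. ✓

h(u) = -u - 4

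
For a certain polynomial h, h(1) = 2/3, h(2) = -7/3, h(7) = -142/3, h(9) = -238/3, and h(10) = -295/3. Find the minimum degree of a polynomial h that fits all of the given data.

Divided differences on the nodes 1, 2, 7, 9, 10:
  order 0: 2/3  -7/3  -142/3  -238/3  -295/3
  order 1: -3  -9  -16  -19
  order 2: -1  -1  -1
  order 3: 0  0
  order 4: 0
The order-2 divided differences are all -1 (nonzero) and every higher order vanishes, so the data lies on a polynomial of degree exactly 2.

2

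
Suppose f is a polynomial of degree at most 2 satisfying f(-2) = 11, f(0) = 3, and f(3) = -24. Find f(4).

Write f(n) = an^2 + bn + c. Substituting each data point gives a linear system:
  4a - 2b + c = 11
  c = 3
  9a + 3b + c = -24
Solving the system yields a = -1, b = -6, c = 3.
So f(n) = -n^2 - 6n + 3.
Then f(4) = -37.

-37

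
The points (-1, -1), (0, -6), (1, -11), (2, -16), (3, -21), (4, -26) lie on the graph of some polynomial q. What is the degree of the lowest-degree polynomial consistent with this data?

Forward differences of the values at x = -1, 0, 1, 2, 3, 4:
  q  : -1  -6  -11  -16  -21  -26
  Δ  : -5  -5  -5  -5  -5
  Δ^2: 0  0  0  0
  Δ^3: 0  0  0
  Δ^4: 0  0
  Δ^5: 0
The first differences are constant (-5) and nonzero, while all higher differences vanish, so the minimal degree is 1.

1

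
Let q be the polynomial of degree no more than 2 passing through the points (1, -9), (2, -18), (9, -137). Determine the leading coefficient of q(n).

Write q(n) = an^2 + bn + c. Substituting each data point gives a linear system:
  a + b + c = -9
  4a + 2b + c = -18
  81a + 9b + c = -137
Solving the system yields a = -1, b = -6, c = -2.
So q(n) = -n^2 - 6n - 2.
The leading coefficient is -1.

-1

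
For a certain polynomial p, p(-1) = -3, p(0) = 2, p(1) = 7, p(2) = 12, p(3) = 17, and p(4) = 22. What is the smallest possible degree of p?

Forward differences of the values at n = -1, 0, 1, 2, 3, 4:
  p  : -3  2  7  12  17  22
  Δ  : 5  5  5  5  5
  Δ^2: 0  0  0  0
  Δ^3: 0  0  0
  Δ^4: 0  0
  Δ^5: 0
The first differences are constant (5) and nonzero, while all higher differences vanish, so the minimal degree is 1.

1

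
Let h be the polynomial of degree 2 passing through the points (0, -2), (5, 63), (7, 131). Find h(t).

Using the Lagrange interpolation formula with nodes 0, 5, 7:
  L_0(t) = (t - 5)(t - 7) / 35
  L_1(t) = t(t - 7) / -10
  L_2(t) = t(t - 5) / 14
Then h(t) = -2·L_0(t) + 63·L_1(t) + 131·L_2(t).
Expanding and collecting terms gives h(t) = 3t² - 2t - 2.
Check: h(5) = 63. ✓

h(t) = 3t^2 - 2t - 2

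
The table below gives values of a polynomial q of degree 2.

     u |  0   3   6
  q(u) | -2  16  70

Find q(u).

q(u) = 2u^2 - 2

Write q(u) = au^2 + bu + c. Substituting each data point gives a linear system:
  c = -2
  9a + 3b + c = 16
  36a + 6b + c = 70
Solving the system yields a = 2, b = 0, c = -2.
So q(u) = 2u^2 - 2.
Check: q(3) = 16. ✓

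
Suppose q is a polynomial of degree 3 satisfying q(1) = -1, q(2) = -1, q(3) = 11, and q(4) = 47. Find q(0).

Forward differences of the values at x = 1, 2, 3, 4:
  q  : -1  -1  11  47
  Δ  : 0  12  36
  Δ^2: 12  24
  Δ^3: 12
The third differences are constant, confirming degree 3.
Interpolating (Newton forward form) and evaluating at x = 0 gives q(0) = -1.

-1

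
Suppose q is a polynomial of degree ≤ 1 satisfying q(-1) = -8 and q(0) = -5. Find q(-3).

Write q(x) = ax + b. Substituting each data point gives a linear system:
  -a + b = -8
  b = -5
Solving the system yields a = 3, b = -5.
So q(x) = 3x - 5.
Then q(-3) = -14.

-14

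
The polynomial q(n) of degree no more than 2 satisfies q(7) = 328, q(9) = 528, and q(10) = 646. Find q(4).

Using the Lagrange interpolation formula with nodes 7, 9, 10:
  L_0(n) = (n - 9)(n - 10) / 6
  L_1(n) = (n - 7)(n - 10) / -2
  L_2(n) = (n - 7)(n - 9) / 3
Then q(n) = 328·L_0(n) + 528·L_1(n) + 646·L_2(n).
Expanding and collecting terms gives q(n) = 6n^2 + 4n + 6.
Evaluating at n = 4: q(4) = 118.

118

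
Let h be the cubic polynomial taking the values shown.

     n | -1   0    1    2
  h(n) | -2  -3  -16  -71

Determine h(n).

h(n) = -5n^3 - 6n^2 - 2n - 3

Write h(n) = an^3 + bn^2 + cn + d. Substituting each data point gives a linear system:
  -a + b - c + d = -2
  d = -3
  a + b + c + d = -16
  8a + 4b + 2c + d = -71
Solving the system yields a = -5, b = -6, c = -2, d = -3.
So h(n) = -5n³ - 6n² - 2n - 3.
Check: h(0) = -3. ✓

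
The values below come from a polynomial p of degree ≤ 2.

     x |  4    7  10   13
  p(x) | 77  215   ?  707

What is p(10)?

425

On equispaced nodes a degree-2 polynomial has vanishing third forward difference, so
  - p(4) + 3·p(7) - 3·p(10) + p(13) = 0.
Substituting the known values and solving for p(10):
  -3·p(10) = -1275
  p(10) = 425.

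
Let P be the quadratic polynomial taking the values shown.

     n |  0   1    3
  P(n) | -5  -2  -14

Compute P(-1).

Using the Lagrange interpolation formula with nodes 0, 1, 3:
  L_0(n) = (n - 1)(n - 3) / 3
  L_1(n) = n(n - 3) / -2
  L_2(n) = n(n - 1) / 6
Then P(n) = -5·L_0(n) - 2·L_1(n) - 14·L_2(n).
Expanding and collecting terms gives P(n) = -3n² + 6n - 5.
Evaluating at n = -1: P(-1) = -14.

-14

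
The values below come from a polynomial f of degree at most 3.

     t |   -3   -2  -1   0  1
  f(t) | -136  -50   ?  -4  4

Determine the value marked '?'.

-14

On equispaced nodes a degree-3 polynomial has vanishing fourth forward difference, so
  f(-3) - 4·f(-2) + 6·f(-1) - 4·f(0) + f(1) = 0.
Substituting the known values and solving for f(-1):
  6·f(-1) = -84
  f(-1) = -14.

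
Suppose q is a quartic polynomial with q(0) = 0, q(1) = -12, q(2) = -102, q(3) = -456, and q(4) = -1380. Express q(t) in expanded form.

q(t) = -5t^4 - t^3 - t^2 - 5t

Write q(t) = at^4 + bt^3 + ct^2 + dt + e. Substituting each data point gives a linear system:
  e = 0
  a + b + c + d + e = -12
  16a + 8b + 4c + 2d + e = -102
  81a + 27b + 9c + 3d + e = -456
  256a + 64b + 16c + 4d + e = -1380
Solving the system yields a = -5, b = -1, c = -1, d = -5, e = 0.
So q(t) = -5t⁴ - t³ - t² - 5t.
Check: q(4) = -1380. ✓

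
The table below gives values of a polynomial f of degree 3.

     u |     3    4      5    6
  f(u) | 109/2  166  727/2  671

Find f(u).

f(u) = 4u^3 - 5u^2 - (3/2)u - 4

Write f(u) = au^3 + bu^2 + cu + d. Substituting each data point gives a linear system:
  27a + 9b + 3c + d = 109/2
  64a + 16b + 4c + d = 166
  125a + 25b + 5c + d = 727/2
  216a + 36b + 6c + d = 671
Solving the system yields a = 4, b = -5, c = -3/2, d = -4.
So f(u) = 4u^3 - 5u^2 - (3/2)u - 4.
Check: f(5) = 727/2. ✓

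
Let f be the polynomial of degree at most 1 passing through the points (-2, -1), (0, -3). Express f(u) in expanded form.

f(u) = -u - 3

Using the Lagrange interpolation formula with nodes -2, 0:
  L_0(u) = u / -2
  L_1(u) = (u + 2) / 2
Then f(u) = -1·L_0(u) - 3·L_1(u).
Expanding and collecting terms gives f(u) = -u - 3.
Check: f(-2) = -1. ✓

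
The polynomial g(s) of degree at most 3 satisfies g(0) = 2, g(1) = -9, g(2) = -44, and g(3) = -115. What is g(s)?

Write g(s) = as^3 + bs^2 + cs + d. Substituting each data point gives a linear system:
  d = 2
  a + b + c + d = -9
  8a + 4b + 2c + d = -44
  27a + 9b + 3c + d = -115
Solving the system yields a = -2, b = -6, c = -3, d = 2.
So g(s) = -2s^3 - 6s^2 - 3s + 2.
Check: g(3) = -115. ✓

g(s) = -2s^3 - 6s^2 - 3s + 2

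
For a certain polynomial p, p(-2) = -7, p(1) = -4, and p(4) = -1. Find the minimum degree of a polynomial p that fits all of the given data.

Forward differences of the values at n = -2, 1, 4:
  p  : -7  -4  -1
  Δ  : 3  3
  Δ^2: 0
The first differences are constant (3) and nonzero, while all higher differences vanish, so the minimal degree is 1.

1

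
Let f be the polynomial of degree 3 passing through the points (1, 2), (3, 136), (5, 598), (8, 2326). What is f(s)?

f(s) = 4s^3 + 5s^2 - 5s - 2

Using the Lagrange interpolation formula with nodes 1, 3, 5, 8:
  L_0(s) = (s - 3)(s - 5)(s - 8) / -56
  L_1(s) = (s - 1)(s - 5)(s - 8) / 20
  L_2(s) = (s - 1)(s - 3)(s - 8) / -24
  L_3(s) = (s - 1)(s - 3)(s - 5) / 105
Then f(s) = 2·L_0(s) + 136·L_1(s) + 598·L_2(s) + 2326·L_3(s).
Expanding and collecting terms gives f(s) = 4s^3 + 5s^2 - 5s - 2.
Check: f(5) = 598. ✓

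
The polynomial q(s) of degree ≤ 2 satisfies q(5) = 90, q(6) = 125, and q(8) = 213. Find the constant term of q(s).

5

Write q(s) = as^2 + bs + c. Substituting each data point gives a linear system:
  25a + 5b + c = 90
  36a + 6b + c = 125
  64a + 8b + c = 213
Solving the system yields a = 3, b = 2, c = 5.
So q(s) = 3s^2 + 2s + 5.
The constant term is 5.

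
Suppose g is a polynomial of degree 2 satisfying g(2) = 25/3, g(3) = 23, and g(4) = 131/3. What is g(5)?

211/3

Forward differences of the values at t = 2, 3, 4:
  g  : 25/3  23  131/3
  Δ  : 44/3  62/3
  Δ^2: 6
The second differences are constant, confirming degree 2.
Interpolating (Newton forward form) and evaluating at t = 5 gives g(5) = 211/3.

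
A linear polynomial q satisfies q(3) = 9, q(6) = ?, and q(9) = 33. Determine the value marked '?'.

21

The 2 known points determine the degree-1 polynomial uniquely.
Write q(x) = ax + b. Substituting each data point gives a linear system:
  3a + b = 9
  9a + b = 33
Solving the system yields a = 4, b = -3.
So q(x) = 4x - 3.
Then q(6) = 21.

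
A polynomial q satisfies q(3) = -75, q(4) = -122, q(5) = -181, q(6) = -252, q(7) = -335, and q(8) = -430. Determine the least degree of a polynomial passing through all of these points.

Forward differences of the values at t = 3, 4, 5, 6, 7, 8:
  q  : -75  -122  -181  -252  -335  -430
  Δ  : -47  -59  -71  -83  -95
  Δ^2: -12  -12  -12  -12
  Δ^3: 0  0  0
  Δ^4: 0  0
  Δ^5: 0
The second differences are constant (-12) and nonzero, while all higher differences vanish, so the minimal degree is 2.

2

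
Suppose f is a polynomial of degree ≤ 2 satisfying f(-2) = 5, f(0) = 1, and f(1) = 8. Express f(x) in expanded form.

f(x) = 3x^2 + 4x + 1

Write f(x) = ax^2 + bx + c. Substituting each data point gives a linear system:
  4a - 2b + c = 5
  c = 1
  a + b + c = 8
Solving the system yields a = 3, b = 4, c = 1.
So f(x) = 3x^2 + 4x + 1.
Check: f(1) = 8. ✓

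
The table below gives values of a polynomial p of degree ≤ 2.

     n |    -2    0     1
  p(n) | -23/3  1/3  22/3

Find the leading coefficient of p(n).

Write p(n) = an^2 + bn + c. Substituting each data point gives a linear system:
  4a - 2b + c = -23/3
  c = 1/3
  a + b + c = 22/3
Solving the system yields a = 1, b = 6, c = 1/3.
So p(n) = n² + 6n + 1/3.
The leading coefficient is 1.

1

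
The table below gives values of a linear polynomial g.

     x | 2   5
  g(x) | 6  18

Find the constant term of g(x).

-2

Write g(x) = ax + b. Substituting each data point gives a linear system:
  2a + b = 6
  5a + b = 18
Solving the system yields a = 4, b = -2.
So g(x) = 4x - 2.
The constant term is -2.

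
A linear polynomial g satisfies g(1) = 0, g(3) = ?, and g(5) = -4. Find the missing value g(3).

The 2 known points determine the degree-1 polynomial uniquely.
Write g(u) = au + b. Substituting each data point gives a linear system:
  a + b = 0
  5a + b = -4
Solving the system yields a = -1, b = 1.
So g(u) = -u + 1.
Then g(3) = -2.

-2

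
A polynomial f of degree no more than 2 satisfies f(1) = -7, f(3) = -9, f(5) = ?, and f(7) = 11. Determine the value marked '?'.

On equispaced nodes a degree-2 polynomial has vanishing third forward difference, so
  - f(1) + 3·f(3) - 3·f(5) + f(7) = 0.
Substituting the known values and solving for f(5):
  -3·f(5) = 9
  f(5) = -3.

-3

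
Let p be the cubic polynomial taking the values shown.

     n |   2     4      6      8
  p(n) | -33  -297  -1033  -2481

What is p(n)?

Write p(n) = an^3 + bn^2 + cn + d. Substituting each data point gives a linear system:
  8a + 4b + 2c + d = -33
  64a + 16b + 4c + d = -297
  216a + 36b + 6c + d = -1033
  512a + 64b + 8c + d = -2481
Solving the system yields a = -5, b = 1, c = 2, d = -1.
So p(n) = -5n^3 + n^2 + 2n - 1.
Check: p(2) = -33. ✓

p(n) = -5n^3 + n^2 + 2n - 1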